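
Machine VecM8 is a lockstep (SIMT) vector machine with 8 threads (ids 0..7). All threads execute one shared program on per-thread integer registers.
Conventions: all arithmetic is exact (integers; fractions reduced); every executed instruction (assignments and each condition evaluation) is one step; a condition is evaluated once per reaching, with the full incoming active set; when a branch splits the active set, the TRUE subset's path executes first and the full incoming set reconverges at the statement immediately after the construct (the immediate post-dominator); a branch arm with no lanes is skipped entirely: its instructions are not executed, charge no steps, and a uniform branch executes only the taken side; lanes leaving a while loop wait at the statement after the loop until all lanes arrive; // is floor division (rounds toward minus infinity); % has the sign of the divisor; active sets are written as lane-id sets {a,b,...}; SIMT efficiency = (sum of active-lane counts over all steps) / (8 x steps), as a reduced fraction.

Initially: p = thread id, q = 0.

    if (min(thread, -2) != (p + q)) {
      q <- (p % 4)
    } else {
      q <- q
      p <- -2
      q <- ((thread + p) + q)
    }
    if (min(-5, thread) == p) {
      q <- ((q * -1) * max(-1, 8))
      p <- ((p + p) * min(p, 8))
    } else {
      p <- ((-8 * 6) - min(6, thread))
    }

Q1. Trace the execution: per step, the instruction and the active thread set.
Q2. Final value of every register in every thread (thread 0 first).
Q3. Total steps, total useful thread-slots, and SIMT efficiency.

step 0: eval (min(thread, -2) != (p + q)) {0,1,2,3,4,5,6,7}
step 1: q <- (p % 4)                 {0,1,2,3,4,5,6,7}
step 2: eval (min(-5, thread) == p)  {0,1,2,3,4,5,6,7}
step 3: p <- ((-8 * 6) - min(6, thread)) {0,1,2,3,4,5,6,7}

Answer: 4 steps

p: -48,-49,-50,-51,-52,-53,-54,-54
q: 0,1,2,3,0,1,2,3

steps = 4; useful = 32; efficiency = 32/32 = 1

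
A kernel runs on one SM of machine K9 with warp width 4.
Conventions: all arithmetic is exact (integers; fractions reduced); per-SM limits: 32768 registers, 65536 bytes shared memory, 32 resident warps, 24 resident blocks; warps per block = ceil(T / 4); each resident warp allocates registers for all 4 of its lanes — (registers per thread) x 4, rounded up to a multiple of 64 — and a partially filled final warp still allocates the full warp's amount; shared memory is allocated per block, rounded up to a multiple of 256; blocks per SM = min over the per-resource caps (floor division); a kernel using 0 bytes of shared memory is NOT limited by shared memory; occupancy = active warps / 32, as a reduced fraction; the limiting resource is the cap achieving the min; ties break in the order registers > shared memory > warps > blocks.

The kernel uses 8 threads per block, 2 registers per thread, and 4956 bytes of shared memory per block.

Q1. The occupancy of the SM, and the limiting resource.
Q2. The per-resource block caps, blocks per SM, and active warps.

Answer: occupancy 3/4, limited by shared memory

registers: 256 blocks
shared memory: 12 blocks
warps: 16 blocks
blocks: 24 blocks

Answer: 12 blocks, 24 active warps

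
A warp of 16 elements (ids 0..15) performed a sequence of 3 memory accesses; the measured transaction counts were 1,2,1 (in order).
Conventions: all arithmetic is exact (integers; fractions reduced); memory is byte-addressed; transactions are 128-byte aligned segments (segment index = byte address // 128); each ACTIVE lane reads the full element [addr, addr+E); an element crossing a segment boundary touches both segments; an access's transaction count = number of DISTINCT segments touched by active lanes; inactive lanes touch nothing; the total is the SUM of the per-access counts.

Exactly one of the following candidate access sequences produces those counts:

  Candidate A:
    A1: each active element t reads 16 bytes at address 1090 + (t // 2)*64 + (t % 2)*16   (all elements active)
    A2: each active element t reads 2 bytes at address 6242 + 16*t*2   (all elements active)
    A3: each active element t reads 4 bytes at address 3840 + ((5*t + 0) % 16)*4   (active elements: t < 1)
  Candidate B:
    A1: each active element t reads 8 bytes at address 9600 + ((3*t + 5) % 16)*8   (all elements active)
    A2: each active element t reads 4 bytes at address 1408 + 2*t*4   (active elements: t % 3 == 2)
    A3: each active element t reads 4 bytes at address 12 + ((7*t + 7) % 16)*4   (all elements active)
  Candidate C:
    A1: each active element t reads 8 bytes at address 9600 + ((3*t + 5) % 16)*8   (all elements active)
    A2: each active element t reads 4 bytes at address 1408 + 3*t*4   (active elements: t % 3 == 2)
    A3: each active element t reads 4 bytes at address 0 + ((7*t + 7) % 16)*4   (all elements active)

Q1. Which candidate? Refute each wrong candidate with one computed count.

A: A1 gives 5 transactions, not 1
B: A2 gives 1 transaction, not 2
C: all counts match (1,2,1)

Answer: C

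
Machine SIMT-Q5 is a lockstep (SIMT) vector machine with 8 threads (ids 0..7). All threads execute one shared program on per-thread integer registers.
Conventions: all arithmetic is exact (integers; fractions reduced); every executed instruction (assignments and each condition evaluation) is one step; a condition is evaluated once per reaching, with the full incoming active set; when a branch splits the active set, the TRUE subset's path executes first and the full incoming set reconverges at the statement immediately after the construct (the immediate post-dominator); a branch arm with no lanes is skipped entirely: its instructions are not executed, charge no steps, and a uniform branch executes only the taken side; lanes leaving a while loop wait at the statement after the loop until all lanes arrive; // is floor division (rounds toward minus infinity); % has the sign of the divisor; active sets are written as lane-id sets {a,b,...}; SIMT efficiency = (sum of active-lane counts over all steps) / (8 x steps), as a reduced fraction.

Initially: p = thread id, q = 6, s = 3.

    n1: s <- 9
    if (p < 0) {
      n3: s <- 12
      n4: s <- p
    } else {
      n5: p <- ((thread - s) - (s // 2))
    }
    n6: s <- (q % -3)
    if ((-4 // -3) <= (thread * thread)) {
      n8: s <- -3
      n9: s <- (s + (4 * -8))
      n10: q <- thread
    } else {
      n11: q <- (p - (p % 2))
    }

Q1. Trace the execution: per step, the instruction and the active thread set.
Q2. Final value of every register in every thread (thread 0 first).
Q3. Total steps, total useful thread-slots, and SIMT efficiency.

step 0: s <- 9                       {0,1,2,3,4,5,6,7}
step 1: eval (p < 0)                 {0,1,2,3,4,5,6,7}
step 2: p <- ((thread - s) - (s // 2)) {0,1,2,3,4,5,6,7}
step 3: s <- (q % -3)                {0,1,2,3,4,5,6,7}
step 4: eval ((-4 // -3) <= (thread * thread)) {0,1,2,3,4,5,6,7}
step 5: s <- -3                      {1,2,3,4,5,6,7}
step 6: s <- (s + (4 * -8))          {1,2,3,4,5,6,7}
step 7: q <- thread                  {1,2,3,4,5,6,7}
step 8: q <- (p - (p % 2))           {0}

Answer: 9 steps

p: -13,-12,-11,-10,-9,-8,-7,-6
q: -14,1,2,3,4,5,6,7
s: 0,-35,-35,-35,-35,-35,-35,-35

steps = 9; useful = 62; efficiency = 62/72 = 31/36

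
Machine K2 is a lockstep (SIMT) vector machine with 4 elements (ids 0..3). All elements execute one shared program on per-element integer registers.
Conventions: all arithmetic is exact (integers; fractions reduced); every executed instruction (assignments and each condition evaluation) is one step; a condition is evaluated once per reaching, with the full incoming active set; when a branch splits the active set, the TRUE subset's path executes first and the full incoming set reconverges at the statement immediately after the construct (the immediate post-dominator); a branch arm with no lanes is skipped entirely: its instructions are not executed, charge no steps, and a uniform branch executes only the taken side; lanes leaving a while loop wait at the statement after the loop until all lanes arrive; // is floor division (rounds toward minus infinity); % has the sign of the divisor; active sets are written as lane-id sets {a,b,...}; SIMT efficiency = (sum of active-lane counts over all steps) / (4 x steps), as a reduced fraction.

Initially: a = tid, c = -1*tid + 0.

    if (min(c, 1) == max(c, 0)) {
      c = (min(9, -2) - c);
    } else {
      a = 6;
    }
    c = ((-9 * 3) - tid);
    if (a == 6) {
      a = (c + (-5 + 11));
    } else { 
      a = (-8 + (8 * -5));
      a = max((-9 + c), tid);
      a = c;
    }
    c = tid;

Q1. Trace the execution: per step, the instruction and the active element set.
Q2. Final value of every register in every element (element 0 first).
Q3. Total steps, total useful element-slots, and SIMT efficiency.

step 0: eval (min(c, 1) == max(c, 0)) {0,1,2,3}
step 1: c <- (min(9, -2) - c)        {0}
step 2: a <- 6                       {1,2,3}
step 3: c <- ((-9 * 3) - tid)        {0,1,2,3}
step 4: eval (a == 6)                {0,1,2,3}
step 5: a <- (c + (-5 + 11))         {1,2,3}
step 6: a <- (-8 + (8 * -5))         {0}
step 7: a <- max((-9 + c), tid)      {0}
step 8: a <- c                       {0}
step 9: c <- tid                     {0,1,2,3}

Answer: 10 steps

a: -27,-22,-23,-24
c: 0,1,2,3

steps = 10; useful = 26; efficiency = 26/40 = 13/20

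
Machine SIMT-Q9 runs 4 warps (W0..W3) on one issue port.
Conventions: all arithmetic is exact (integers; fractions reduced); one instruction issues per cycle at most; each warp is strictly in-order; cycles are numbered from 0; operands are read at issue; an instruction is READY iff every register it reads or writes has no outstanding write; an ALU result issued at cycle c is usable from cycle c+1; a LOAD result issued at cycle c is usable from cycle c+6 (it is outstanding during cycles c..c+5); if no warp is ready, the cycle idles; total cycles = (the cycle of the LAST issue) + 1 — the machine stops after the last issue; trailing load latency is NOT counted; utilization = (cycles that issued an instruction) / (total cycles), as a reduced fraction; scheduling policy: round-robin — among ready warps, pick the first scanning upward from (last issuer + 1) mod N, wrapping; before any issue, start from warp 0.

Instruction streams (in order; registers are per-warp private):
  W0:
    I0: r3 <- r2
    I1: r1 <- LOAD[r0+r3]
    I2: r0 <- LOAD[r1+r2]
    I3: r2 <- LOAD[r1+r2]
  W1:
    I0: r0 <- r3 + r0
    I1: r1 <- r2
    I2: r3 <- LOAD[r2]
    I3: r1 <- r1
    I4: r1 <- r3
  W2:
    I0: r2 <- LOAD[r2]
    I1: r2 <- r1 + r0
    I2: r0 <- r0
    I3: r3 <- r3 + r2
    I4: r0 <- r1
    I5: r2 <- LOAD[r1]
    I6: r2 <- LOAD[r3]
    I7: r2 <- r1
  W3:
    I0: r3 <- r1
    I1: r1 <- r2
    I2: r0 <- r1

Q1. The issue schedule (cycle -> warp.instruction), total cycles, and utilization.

cycle 0: W0.I0
cycle 1: W1.I0
cycle 2: W2.I0
cycle 3: W3.I0
cycle 4: W0.I1
cycle 5: W1.I1
cycle 6: W3.I1
cycle 7: W1.I2
cycle 8: W2.I1
cycle 9: W3.I2
cycle 10: W0.I2
cycle 11: W1.I3
cycle 12: W2.I2
cycle 13: W0.I3
cycle 14: W1.I4
cycle 15: W2.I3
cycle 16: W2.I4
cycle 17: W2.I5
cycle 18: idle
cycle 19: idle
cycle 20: idle
cycle 21: idle
cycle 22: idle
cycle 23: W2.I6
cycle 24: idle
cycle 25: idle
cycle 26: idle
cycle 27: idle
cycle 28: idle
cycle 29: W2.I7

Answer: 30 cycles, utilization 2/3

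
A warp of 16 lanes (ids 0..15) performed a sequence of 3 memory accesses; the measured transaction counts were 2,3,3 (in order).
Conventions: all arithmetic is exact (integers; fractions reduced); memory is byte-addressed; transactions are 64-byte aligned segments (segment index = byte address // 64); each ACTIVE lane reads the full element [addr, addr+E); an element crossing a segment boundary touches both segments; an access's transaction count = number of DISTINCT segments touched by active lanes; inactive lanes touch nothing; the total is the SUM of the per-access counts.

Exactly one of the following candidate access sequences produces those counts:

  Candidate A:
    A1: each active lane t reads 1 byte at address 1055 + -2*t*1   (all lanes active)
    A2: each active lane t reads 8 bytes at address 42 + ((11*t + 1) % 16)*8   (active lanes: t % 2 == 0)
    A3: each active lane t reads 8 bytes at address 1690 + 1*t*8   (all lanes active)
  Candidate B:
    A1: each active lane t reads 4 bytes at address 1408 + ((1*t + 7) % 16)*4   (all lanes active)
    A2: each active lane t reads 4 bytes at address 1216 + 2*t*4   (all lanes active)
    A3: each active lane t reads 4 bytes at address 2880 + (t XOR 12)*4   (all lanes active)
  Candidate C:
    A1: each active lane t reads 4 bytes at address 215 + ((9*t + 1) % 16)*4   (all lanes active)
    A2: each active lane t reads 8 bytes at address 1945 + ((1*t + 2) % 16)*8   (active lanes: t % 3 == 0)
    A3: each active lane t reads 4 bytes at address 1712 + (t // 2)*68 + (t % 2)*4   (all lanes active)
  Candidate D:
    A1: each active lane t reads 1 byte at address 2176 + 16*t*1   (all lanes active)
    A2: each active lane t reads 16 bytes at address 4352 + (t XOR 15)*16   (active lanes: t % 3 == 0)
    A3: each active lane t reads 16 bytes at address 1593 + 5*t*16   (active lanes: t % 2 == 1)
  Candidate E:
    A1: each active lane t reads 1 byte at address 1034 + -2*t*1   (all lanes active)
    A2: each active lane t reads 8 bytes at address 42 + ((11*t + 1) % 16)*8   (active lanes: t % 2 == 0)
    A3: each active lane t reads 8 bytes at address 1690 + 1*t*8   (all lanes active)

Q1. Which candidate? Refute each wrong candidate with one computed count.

A: A1 gives 1 transaction, not 2
B: A1 gives 1 transaction, not 2
C: A3 gives 9 transactions, not 3
D: A1 gives 4 transactions, not 2
E: all counts match (2,3,3)

Answer: E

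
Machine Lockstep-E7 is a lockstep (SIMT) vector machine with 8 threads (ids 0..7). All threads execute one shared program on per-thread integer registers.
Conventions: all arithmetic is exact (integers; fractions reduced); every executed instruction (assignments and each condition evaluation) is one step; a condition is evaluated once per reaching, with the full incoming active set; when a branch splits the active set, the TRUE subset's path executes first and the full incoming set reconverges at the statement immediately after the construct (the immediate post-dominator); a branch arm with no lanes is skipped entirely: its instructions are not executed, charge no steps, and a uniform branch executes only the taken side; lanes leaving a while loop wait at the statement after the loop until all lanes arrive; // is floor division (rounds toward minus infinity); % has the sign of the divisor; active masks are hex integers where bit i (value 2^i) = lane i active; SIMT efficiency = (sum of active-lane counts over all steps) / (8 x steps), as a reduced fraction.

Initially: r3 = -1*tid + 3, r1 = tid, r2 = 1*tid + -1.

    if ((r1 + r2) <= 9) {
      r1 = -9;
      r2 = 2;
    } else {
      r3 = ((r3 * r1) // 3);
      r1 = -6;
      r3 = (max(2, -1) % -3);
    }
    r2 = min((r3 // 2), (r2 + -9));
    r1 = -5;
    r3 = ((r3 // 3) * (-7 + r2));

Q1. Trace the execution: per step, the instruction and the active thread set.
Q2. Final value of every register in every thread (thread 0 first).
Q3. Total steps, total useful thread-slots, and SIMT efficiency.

step 0: eval ((r1 + r2) <= 9)        0xff
step 1: r1 <- -9                     0x3f
step 2: r2 <- 2                      0x3f
step 3: r3 <- ((r3 * r1) // 3)       0xc0
step 4: r1 <- -6                     0xc0
step 5: r3 <- (max(2, -1) % -3)      0xc0
step 6: r2 <- min((r3 // 2), (r2 + -9)) 0xff
step 7: r1 <- -5                     0xff
step 8: r3 <- ((r3 // 3) * (-7 + r2)) 0xff

Answer: 9 steps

r3: -14,0,0,0,14,14,11,10
r1: -5,-5,-5,-5,-5,-5,-5,-5
r2: -7,-7,-7,-7,-7,-7,-4,-3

steps = 9; useful = 50; efficiency = 50/72 = 25/36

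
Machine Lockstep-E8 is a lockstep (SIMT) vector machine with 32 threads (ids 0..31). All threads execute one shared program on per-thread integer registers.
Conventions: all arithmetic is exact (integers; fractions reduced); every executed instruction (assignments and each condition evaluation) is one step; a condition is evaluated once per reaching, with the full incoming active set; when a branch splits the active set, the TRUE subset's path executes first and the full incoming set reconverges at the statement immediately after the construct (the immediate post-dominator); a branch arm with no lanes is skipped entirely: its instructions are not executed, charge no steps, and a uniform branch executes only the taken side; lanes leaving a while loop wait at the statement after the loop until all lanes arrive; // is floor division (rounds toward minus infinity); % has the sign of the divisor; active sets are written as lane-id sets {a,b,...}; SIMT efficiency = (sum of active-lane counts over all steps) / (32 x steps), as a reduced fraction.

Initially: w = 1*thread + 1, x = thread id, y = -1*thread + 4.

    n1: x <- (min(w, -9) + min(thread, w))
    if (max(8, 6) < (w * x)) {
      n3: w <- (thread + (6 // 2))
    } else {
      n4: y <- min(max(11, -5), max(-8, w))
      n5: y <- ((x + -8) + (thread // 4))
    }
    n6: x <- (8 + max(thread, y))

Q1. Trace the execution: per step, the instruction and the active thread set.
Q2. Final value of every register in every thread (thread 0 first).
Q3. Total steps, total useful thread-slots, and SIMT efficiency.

step 0: x <- (min(w, -9) + min(thread, w)) {0,1,2,3,4,5,6,7,8,9,10,11,12,13,14,15,16,17,18,19,20,21,22,23,24,25,26,27,28,29,30,31}
step 1: eval (max(8, 6) < (w * x))   {0,1,2,3,4,5,6,7,8,9,10,11,12,13,14,15,16,17,18,19,20,21,22,23,24,25,26,27,28,29,30,31}
step 2: w <- (thread + (6 // 2))     {10,11,12,13,14,15,16,17,18,19,20,21,22,23,24,25,26,27,28,29,30,31}
step 3: y <- min(max(11, -5), max(-8, w)) {0,1,2,3,4,5,6,7,8,9}
step 4: y <- ((x + -8) + (thread // 4)) {0,1,2,3,4,5,6,7,8,9}
step 5: x <- (8 + max(thread, y))    {0,1,2,3,4,5,6,7,8,9,10,11,12,13,14,15,16,17,18,19,20,21,22,23,24,25,26,27,28,29,30,31}

Answer: 6 steps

w: 1,2,3,4,5,6,7,8,9,10,13,14,15,16,17,18,19,20,21,22,23,24,25,26,27,28,29,30,31,32,33,34
x: 8,9,10,11,12,13,14,15,16,17,18,19,20,21,22,23,24,25,26,27,28,29,30,31,32,33,34,35,36,37,38,39
y: -17,-16,-15,-14,-12,-11,-10,-9,-7,-6,-6,-7,-8,-9,-10,-11,-12,-13,-14,-15,-16,-17,-18,-19,-20,-21,-22,-23,-24,-25,-26,-27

steps = 6; useful = 138; efficiency = 138/192 = 23/32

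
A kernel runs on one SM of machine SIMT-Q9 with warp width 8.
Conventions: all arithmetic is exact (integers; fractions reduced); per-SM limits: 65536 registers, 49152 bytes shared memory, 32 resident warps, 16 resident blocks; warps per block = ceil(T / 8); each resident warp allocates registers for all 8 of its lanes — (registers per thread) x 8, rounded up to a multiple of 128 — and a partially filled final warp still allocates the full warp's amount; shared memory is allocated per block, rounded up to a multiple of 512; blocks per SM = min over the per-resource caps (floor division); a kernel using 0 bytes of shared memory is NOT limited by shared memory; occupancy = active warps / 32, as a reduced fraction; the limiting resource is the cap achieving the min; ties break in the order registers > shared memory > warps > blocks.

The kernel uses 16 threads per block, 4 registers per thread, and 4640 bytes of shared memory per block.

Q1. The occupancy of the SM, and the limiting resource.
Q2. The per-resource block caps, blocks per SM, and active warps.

Answer: occupancy 9/16, limited by shared memory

registers: 256 blocks
shared memory: 9 blocks
warps: 16 blocks
blocks: 16 blocks

Answer: 9 blocks, 18 active warps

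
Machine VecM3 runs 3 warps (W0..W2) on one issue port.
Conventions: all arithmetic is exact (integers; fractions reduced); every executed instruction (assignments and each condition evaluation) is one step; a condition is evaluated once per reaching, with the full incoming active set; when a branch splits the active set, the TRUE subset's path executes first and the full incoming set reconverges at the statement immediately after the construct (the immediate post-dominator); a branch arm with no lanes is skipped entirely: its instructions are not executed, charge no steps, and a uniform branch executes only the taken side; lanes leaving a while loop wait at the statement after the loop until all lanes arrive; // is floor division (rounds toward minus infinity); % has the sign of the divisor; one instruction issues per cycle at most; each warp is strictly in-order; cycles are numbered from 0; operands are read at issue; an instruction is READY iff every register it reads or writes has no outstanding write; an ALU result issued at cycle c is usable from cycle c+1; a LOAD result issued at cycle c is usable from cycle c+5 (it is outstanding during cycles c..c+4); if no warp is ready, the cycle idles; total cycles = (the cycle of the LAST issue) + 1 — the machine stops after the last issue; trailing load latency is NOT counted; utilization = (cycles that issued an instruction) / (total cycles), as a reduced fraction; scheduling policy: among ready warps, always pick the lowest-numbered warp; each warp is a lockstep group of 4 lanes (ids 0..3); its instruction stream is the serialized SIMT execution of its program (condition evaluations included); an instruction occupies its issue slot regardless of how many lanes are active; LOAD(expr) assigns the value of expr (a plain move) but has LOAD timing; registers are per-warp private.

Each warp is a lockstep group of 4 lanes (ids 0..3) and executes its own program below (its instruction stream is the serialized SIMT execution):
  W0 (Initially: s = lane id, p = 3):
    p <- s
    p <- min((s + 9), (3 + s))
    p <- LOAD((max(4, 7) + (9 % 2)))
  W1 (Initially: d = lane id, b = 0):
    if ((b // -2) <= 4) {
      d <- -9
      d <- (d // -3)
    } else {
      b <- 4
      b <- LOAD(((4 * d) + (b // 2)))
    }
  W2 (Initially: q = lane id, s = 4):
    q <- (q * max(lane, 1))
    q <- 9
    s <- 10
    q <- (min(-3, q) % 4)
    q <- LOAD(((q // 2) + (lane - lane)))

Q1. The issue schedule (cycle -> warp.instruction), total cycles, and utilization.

cycle 0: W0.I0
cycle 1: W0.I1
cycle 2: W0.I2
cycle 3: W1.I0
cycle 4: W1.I1
cycle 5: W1.I2
cycle 6: W2.I0
cycle 7: W2.I1
cycle 8: W2.I2
cycle 9: W2.I3
cycle 10: W2.I4

Answer: 11 cycles, utilization 1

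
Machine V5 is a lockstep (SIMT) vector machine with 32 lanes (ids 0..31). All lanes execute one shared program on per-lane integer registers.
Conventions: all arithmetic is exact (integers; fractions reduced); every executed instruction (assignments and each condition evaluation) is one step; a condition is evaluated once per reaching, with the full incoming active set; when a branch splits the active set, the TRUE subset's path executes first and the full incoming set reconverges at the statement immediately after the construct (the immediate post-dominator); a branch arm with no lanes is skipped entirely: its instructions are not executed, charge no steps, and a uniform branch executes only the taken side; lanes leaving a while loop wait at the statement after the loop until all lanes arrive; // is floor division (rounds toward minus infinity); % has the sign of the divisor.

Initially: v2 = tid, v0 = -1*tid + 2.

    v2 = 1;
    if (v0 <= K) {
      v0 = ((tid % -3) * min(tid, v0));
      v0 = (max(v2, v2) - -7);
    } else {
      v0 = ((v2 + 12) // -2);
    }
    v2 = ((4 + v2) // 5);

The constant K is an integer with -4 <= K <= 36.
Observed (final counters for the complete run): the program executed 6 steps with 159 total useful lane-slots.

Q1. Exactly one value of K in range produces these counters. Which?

Answer: K = 1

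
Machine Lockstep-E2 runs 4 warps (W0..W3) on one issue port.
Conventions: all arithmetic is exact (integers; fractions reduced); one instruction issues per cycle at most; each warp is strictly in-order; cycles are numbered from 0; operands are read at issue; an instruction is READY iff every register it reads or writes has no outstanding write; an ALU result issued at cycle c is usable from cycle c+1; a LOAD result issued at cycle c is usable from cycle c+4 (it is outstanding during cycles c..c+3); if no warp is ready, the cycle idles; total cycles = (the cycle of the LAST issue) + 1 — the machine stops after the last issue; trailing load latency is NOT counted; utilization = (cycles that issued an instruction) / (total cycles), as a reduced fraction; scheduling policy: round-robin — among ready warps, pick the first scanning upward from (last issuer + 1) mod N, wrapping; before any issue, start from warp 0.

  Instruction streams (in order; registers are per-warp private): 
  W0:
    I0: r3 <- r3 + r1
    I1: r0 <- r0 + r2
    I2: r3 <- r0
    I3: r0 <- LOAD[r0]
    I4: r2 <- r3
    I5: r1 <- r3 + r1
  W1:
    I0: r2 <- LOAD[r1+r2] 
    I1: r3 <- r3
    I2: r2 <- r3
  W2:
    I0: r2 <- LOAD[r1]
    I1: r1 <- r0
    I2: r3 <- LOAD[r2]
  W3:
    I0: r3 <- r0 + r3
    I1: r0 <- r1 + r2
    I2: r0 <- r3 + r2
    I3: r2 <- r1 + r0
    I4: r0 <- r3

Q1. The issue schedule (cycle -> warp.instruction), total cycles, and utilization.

cycle 0: W0.I0
cycle 1: W1.I0
cycle 2: W2.I0
cycle 3: W3.I0
cycle 4: W0.I1
cycle 5: W1.I1
cycle 6: W2.I1
cycle 7: W3.I1
cycle 8: W0.I2
cycle 9: W1.I2
cycle 10: W2.I2
cycle 11: W3.I2
cycle 12: W0.I3
cycle 13: W3.I3
cycle 14: W0.I4
cycle 15: W3.I4
cycle 16: W0.I5

Answer: 17 cycles, utilization 1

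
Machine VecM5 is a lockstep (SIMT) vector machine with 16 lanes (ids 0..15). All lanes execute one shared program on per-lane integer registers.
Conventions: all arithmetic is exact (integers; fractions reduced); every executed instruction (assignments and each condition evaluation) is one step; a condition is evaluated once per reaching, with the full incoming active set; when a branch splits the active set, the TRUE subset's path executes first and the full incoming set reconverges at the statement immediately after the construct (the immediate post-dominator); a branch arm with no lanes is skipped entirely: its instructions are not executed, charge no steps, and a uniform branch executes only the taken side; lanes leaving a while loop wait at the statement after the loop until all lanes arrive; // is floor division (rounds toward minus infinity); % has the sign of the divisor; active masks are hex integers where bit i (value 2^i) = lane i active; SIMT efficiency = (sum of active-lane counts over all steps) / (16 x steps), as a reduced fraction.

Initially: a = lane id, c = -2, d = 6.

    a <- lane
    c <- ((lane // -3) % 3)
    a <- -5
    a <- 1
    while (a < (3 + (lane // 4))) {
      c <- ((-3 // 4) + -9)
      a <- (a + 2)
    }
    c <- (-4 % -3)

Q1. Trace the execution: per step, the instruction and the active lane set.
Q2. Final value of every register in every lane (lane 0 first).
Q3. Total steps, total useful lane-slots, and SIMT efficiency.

step 0: a <- lane                    0xffff
step 1: c <- ((lane // -3) % 3)      0xffff
step 2: a <- -5                      0xffff
step 3: a <- 1                       0xffff
step 4: eval (a < (3 + (lane // 4))) 0xffff
step 5: c <- ((-3 // 4) + -9)        0xffff
step 6: a <- (a + 2)                 0xffff
step 7: eval (a < (3 + (lane // 4))) 0xffff
step 8: c <- ((-3 // 4) + -9)        0xfff0
step 9: a <- (a + 2)                 0xfff0
step 10: eval (a < (3 + (lane // 4))) 0xfff0
step 11: c <- ((-3 // 4) + -9)        0xf000
step 12: a <- (a + 2)                 0xf000
step 13: eval (a < (3 + (lane // 4))) 0xf000
step 14: c <- (-4 % -3)               0xffff

Answer: 15 steps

a: 3,3,3,3,5,5,5,5,5,5,5,5,7,7,7,7
c: -1,-1,-1,-1,-1,-1,-1,-1,-1,-1,-1,-1,-1,-1,-1,-1
d: 6,6,6,6,6,6,6,6,6,6,6,6,6,6,6,6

steps = 15; useful = 192; efficiency = 192/240 = 4/5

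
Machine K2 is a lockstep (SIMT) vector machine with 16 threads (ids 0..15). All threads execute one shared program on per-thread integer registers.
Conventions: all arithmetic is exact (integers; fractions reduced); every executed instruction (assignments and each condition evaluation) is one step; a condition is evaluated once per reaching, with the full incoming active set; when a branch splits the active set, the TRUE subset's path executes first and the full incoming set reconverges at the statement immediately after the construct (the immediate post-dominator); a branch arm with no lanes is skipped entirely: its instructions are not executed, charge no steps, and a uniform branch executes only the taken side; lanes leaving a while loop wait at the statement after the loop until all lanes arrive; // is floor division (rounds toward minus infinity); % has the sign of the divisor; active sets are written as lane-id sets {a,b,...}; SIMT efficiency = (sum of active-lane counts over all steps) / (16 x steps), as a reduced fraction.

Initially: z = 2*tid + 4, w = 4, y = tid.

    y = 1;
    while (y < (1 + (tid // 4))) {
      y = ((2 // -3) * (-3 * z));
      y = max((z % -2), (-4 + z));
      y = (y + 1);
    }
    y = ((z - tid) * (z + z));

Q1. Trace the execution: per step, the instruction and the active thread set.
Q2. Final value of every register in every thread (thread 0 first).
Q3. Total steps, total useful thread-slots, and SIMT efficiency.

step 0: y <- 1                       {0,1,2,3,4,5,6,7,8,9,10,11,12,13,14,15}
step 1: eval (y < (1 + (tid // 4)))  {0,1,2,3,4,5,6,7,8,9,10,11,12,13,14,15}
step 2: y <- ((2 // -3) * (-3 * z))  {4,5,6,7,8,9,10,11,12,13,14,15}
step 3: y <- max((z % -2), (-4 + z)) {4,5,6,7,8,9,10,11,12,13,14,15}
step 4: y <- (y + 1)                 {4,5,6,7,8,9,10,11,12,13,14,15}
step 5: eval (y < (1 + (tid // 4)))  {4,5,6,7,8,9,10,11,12,13,14,15}
step 6: y <- ((z - tid) * (z + z))   {0,1,2,3,4,5,6,7,8,9,10,11,12,13,14,15}

Answer: 7 steps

z: 4,6,8,10,12,14,16,18,20,22,24,26,28,30,32,34
w: 4,4,4,4,4,4,4,4,4,4,4,4,4,4,4,4
y: 32,60,96,140,192,252,320,396,480,572,672,780,896,1020,1152,1292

steps = 7; useful = 96; efficiency = 96/112 = 6/7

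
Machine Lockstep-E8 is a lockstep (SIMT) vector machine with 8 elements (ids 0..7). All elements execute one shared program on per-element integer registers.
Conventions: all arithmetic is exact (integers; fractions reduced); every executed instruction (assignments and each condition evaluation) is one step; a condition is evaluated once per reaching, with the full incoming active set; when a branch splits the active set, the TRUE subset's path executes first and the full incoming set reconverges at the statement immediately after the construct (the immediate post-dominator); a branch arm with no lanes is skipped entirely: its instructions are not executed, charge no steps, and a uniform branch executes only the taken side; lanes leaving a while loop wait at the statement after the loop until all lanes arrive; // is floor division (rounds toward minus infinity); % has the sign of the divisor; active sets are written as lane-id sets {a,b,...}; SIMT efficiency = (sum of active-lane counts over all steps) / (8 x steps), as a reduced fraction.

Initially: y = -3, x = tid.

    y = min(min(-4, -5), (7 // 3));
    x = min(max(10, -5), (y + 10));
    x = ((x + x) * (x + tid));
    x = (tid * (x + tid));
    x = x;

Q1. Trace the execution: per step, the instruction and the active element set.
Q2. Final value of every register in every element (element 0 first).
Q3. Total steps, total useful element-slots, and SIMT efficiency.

step 0: y <- min(min(-4, -5), (7 // 3)) {0,1,2,3,4,5,6,7}
step 1: x <- min(max(10, -5), (y + 10)) {0,1,2,3,4,5,6,7}
step 2: x <- ((x + x) * (x + tid))   {0,1,2,3,4,5,6,7}
step 3: x <- (tid * (x + tid))       {0,1,2,3,4,5,6,7}
step 4: x <- x                       {0,1,2,3,4,5,6,7}

Answer: 5 steps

y: -5,-5,-5,-5,-5,-5,-5,-5
x: 0,61,144,249,376,525,696,889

steps = 5; useful = 40; efficiency = 40/40 = 1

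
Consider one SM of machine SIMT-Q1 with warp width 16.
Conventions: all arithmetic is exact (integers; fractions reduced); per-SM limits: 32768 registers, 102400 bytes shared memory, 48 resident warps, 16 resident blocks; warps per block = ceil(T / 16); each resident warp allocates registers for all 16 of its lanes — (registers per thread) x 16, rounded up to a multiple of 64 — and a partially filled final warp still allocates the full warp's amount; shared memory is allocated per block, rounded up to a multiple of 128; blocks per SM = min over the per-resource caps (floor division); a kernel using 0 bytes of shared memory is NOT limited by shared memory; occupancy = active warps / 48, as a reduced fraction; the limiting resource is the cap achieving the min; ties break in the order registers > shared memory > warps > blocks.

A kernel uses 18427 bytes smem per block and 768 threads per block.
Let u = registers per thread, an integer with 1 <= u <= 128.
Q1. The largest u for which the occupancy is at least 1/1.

Answer: u = 40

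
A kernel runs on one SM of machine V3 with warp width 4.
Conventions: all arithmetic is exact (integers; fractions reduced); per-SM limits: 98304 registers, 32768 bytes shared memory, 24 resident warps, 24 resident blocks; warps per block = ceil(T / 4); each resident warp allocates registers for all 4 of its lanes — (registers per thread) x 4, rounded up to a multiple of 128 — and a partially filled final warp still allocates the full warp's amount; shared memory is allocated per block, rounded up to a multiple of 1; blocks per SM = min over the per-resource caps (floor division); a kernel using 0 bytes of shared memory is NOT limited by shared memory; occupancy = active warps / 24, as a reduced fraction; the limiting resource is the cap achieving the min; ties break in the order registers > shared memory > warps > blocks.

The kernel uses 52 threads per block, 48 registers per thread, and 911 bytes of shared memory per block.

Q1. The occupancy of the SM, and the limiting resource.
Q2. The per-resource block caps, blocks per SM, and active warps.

Answer: occupancy 13/24, limited by warps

registers: 29 blocks
shared memory: 35 blocks
warps: 1 block
blocks: 24 blocks

Answer: 1 block, 13 active warps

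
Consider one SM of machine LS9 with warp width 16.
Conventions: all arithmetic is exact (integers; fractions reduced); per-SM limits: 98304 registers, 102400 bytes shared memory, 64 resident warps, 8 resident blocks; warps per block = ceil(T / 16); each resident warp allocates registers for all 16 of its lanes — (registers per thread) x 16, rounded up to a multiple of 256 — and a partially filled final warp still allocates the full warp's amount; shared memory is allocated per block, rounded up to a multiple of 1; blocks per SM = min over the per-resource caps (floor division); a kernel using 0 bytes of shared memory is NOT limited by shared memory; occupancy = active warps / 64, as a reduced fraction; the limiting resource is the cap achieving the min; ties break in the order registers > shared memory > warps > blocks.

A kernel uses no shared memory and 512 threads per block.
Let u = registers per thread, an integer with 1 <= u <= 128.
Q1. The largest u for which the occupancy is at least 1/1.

Answer: u = 96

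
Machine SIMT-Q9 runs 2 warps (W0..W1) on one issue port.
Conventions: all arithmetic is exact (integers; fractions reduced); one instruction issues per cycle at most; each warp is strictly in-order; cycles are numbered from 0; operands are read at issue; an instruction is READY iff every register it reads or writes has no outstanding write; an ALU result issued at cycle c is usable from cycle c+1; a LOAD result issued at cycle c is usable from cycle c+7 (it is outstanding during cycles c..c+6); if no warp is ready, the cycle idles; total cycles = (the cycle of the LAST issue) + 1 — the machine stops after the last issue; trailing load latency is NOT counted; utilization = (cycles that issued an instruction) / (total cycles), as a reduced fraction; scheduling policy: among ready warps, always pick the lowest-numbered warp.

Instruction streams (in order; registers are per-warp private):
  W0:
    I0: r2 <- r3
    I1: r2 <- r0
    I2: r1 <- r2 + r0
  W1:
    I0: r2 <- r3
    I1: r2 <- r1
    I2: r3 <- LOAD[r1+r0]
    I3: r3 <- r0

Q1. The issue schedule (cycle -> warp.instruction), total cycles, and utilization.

cycle 0: W0.I0
cycle 1: W0.I1
cycle 2: W0.I2
cycle 3: W1.I0
cycle 4: W1.I1
cycle 5: W1.I2
cycle 6: idle
cycle 7: idle
cycle 8: idle
cycle 9: idle
cycle 10: idle
cycle 11: idle
cycle 12: W1.I3

Answer: 13 cycles, utilization 7/13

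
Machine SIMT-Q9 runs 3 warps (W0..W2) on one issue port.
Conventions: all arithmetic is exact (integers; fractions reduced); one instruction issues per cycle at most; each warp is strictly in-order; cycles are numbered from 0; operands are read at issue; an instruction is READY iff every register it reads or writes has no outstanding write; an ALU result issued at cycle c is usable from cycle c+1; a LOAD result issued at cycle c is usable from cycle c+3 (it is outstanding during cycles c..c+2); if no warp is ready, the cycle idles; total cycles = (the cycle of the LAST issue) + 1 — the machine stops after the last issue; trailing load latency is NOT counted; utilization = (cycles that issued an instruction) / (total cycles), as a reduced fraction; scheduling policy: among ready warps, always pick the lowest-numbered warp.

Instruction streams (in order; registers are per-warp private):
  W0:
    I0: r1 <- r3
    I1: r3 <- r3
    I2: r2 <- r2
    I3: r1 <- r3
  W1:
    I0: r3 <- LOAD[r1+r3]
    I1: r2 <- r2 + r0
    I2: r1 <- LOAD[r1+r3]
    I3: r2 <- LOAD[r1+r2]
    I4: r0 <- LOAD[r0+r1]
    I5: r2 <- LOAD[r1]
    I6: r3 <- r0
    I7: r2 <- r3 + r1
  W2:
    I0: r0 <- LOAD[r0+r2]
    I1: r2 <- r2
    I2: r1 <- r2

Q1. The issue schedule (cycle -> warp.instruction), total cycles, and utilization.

cycle 0: W0.I0
cycle 1: W0.I1
cycle 2: W0.I2
cycle 3: W0.I3
cycle 4: W1.I0
cycle 5: W1.I1
cycle 6: W2.I0
cycle 7: W1.I2
cycle 8: W2.I1
cycle 9: W2.I2
cycle 10: W1.I3
cycle 11: W1.I4
cycle 12: idle
cycle 13: W1.I5
cycle 14: W1.I6
cycle 15: idle
cycle 16: W1.I7

Answer: 17 cycles, utilization 15/17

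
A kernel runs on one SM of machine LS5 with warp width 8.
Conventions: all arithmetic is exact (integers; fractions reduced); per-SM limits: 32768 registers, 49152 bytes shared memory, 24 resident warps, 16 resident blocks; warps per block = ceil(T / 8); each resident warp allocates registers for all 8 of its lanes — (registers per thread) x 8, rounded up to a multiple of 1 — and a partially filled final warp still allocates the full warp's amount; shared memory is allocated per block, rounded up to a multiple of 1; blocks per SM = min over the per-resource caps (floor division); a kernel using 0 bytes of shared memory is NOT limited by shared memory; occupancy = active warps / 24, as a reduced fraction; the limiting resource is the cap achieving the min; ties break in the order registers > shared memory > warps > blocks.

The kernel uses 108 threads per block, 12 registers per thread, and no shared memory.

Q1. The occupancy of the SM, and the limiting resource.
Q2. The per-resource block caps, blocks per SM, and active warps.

Answer: occupancy 7/12, limited by warps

registers: 24 blocks
shared memory: no limit (kernel uses none)
warps: 1 block
blocks: 16 blocks

Answer: 1 block, 14 active warps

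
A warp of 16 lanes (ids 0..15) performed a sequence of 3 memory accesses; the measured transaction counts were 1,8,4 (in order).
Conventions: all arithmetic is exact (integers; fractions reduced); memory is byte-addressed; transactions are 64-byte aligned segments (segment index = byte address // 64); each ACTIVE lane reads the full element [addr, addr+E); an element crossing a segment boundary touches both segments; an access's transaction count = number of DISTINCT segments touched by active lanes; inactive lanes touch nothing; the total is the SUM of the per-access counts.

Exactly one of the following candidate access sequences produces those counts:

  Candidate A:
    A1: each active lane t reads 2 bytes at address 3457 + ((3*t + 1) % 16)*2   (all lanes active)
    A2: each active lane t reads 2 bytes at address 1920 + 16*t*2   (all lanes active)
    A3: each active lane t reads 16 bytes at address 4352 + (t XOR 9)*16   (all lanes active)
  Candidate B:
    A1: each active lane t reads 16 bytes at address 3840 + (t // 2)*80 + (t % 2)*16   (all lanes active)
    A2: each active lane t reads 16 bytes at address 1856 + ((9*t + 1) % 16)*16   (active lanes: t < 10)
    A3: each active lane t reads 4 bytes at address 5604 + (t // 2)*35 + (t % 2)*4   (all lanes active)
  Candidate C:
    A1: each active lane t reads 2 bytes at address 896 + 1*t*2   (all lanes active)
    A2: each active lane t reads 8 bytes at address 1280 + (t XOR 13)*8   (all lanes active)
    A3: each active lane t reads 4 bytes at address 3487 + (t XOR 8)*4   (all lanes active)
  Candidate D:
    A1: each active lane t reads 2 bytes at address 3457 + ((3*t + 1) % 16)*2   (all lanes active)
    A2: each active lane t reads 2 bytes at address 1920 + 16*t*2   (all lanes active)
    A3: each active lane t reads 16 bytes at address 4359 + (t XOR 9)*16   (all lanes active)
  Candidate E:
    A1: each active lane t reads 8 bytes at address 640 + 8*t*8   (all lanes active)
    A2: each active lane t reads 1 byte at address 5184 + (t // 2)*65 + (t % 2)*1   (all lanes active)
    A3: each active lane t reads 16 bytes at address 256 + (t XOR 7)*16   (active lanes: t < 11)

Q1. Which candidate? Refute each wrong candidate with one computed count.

B: A1 gives 10 transactions, not 1
C: A2 gives 2 transactions, not 8
D: A3 gives 5 transactions, not 4
E: A1 gives 16 transactions, not 1
A: all counts match (1,8,4)

Answer: A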